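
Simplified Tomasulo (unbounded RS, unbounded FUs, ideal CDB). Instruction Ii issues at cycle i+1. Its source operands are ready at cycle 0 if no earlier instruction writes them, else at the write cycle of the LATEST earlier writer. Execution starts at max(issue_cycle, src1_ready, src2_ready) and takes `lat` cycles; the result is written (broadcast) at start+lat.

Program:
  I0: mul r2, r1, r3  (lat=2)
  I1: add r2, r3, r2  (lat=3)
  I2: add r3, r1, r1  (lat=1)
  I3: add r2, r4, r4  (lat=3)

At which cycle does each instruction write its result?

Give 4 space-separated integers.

Answer: 3 6 4 7

Derivation:
I0 mul r2: issue@1 deps=(None,None) exec_start@1 write@3
I1 add r2: issue@2 deps=(None,0) exec_start@3 write@6
I2 add r3: issue@3 deps=(None,None) exec_start@3 write@4
I3 add r2: issue@4 deps=(None,None) exec_start@4 write@7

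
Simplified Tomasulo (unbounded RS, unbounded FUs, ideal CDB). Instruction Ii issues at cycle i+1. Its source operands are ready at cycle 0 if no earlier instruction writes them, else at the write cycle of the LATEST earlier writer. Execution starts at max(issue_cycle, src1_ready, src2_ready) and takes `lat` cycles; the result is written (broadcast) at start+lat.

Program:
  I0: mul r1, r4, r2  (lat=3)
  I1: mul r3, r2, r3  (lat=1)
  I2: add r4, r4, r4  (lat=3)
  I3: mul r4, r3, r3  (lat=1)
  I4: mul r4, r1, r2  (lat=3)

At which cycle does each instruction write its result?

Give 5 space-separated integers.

Answer: 4 3 6 5 8

Derivation:
I0 mul r1: issue@1 deps=(None,None) exec_start@1 write@4
I1 mul r3: issue@2 deps=(None,None) exec_start@2 write@3
I2 add r4: issue@3 deps=(None,None) exec_start@3 write@6
I3 mul r4: issue@4 deps=(1,1) exec_start@4 write@5
I4 mul r4: issue@5 deps=(0,None) exec_start@5 write@8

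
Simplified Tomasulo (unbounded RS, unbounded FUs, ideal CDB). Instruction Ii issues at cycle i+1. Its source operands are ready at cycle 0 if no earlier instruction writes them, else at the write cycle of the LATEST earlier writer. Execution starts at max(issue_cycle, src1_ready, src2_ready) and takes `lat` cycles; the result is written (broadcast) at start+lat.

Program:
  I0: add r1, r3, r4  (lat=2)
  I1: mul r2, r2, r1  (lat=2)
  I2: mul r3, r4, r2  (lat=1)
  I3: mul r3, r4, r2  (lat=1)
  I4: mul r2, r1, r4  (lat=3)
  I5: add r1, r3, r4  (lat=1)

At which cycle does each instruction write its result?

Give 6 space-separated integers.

I0 add r1: issue@1 deps=(None,None) exec_start@1 write@3
I1 mul r2: issue@2 deps=(None,0) exec_start@3 write@5
I2 mul r3: issue@3 deps=(None,1) exec_start@5 write@6
I3 mul r3: issue@4 deps=(None,1) exec_start@5 write@6
I4 mul r2: issue@5 deps=(0,None) exec_start@5 write@8
I5 add r1: issue@6 deps=(3,None) exec_start@6 write@7

Answer: 3 5 6 6 8 7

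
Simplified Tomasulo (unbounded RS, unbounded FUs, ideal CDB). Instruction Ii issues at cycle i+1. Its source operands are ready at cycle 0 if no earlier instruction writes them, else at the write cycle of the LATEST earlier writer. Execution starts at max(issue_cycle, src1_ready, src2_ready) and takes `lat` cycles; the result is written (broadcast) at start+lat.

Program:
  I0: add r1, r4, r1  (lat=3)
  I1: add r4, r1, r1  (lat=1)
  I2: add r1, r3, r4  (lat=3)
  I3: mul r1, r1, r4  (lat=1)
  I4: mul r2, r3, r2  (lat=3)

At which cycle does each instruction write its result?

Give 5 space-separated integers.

I0 add r1: issue@1 deps=(None,None) exec_start@1 write@4
I1 add r4: issue@2 deps=(0,0) exec_start@4 write@5
I2 add r1: issue@3 deps=(None,1) exec_start@5 write@8
I3 mul r1: issue@4 deps=(2,1) exec_start@8 write@9
I4 mul r2: issue@5 deps=(None,None) exec_start@5 write@8

Answer: 4 5 8 9 8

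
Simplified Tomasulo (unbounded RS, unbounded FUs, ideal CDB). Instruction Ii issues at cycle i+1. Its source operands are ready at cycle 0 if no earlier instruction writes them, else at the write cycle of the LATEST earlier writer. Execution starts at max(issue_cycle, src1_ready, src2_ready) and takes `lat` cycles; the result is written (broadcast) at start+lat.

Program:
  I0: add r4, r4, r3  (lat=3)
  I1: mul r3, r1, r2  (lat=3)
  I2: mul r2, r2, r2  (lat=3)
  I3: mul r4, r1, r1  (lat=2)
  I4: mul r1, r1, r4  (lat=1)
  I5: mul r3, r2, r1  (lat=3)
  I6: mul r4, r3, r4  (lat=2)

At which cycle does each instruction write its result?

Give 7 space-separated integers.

I0 add r4: issue@1 deps=(None,None) exec_start@1 write@4
I1 mul r3: issue@2 deps=(None,None) exec_start@2 write@5
I2 mul r2: issue@3 deps=(None,None) exec_start@3 write@6
I3 mul r4: issue@4 deps=(None,None) exec_start@4 write@6
I4 mul r1: issue@5 deps=(None,3) exec_start@6 write@7
I5 mul r3: issue@6 deps=(2,4) exec_start@7 write@10
I6 mul r4: issue@7 deps=(5,3) exec_start@10 write@12

Answer: 4 5 6 6 7 10 12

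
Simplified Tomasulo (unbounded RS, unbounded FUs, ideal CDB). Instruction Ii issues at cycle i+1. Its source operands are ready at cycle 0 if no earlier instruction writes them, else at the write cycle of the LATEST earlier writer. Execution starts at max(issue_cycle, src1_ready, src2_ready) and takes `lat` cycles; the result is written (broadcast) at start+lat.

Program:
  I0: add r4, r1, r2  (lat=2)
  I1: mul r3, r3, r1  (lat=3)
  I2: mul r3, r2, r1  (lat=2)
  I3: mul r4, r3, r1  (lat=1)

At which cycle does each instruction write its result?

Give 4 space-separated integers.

Answer: 3 5 5 6

Derivation:
I0 add r4: issue@1 deps=(None,None) exec_start@1 write@3
I1 mul r3: issue@2 deps=(None,None) exec_start@2 write@5
I2 mul r3: issue@3 deps=(None,None) exec_start@3 write@5
I3 mul r4: issue@4 deps=(2,None) exec_start@5 write@6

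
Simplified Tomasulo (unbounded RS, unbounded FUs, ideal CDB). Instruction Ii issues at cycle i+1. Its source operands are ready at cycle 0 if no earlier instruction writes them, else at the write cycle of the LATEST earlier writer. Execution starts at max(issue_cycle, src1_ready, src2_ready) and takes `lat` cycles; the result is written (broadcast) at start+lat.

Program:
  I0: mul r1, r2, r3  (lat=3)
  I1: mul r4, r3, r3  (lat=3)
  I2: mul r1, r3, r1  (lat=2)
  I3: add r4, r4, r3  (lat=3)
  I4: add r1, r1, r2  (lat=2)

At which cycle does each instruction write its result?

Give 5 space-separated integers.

I0 mul r1: issue@1 deps=(None,None) exec_start@1 write@4
I1 mul r4: issue@2 deps=(None,None) exec_start@2 write@5
I2 mul r1: issue@3 deps=(None,0) exec_start@4 write@6
I3 add r4: issue@4 deps=(1,None) exec_start@5 write@8
I4 add r1: issue@5 deps=(2,None) exec_start@6 write@8

Answer: 4 5 6 8 8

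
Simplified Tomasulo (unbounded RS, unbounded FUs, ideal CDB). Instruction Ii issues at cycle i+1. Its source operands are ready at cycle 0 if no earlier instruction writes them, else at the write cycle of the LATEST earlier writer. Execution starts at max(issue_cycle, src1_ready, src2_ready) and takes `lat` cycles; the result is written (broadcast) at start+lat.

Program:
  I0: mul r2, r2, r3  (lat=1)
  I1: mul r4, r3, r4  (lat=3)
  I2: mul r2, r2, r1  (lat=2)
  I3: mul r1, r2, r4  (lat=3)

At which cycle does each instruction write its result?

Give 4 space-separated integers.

I0 mul r2: issue@1 deps=(None,None) exec_start@1 write@2
I1 mul r4: issue@2 deps=(None,None) exec_start@2 write@5
I2 mul r2: issue@3 deps=(0,None) exec_start@3 write@5
I3 mul r1: issue@4 deps=(2,1) exec_start@5 write@8

Answer: 2 5 5 8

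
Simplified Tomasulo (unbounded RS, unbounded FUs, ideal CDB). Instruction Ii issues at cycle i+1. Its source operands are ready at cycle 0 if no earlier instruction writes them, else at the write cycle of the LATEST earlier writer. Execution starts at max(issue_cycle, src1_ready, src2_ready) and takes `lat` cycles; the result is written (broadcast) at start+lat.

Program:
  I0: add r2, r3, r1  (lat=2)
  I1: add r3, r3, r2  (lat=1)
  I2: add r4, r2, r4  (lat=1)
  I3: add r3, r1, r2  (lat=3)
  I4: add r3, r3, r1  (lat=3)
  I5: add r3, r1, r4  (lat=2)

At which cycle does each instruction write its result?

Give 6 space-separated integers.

Answer: 3 4 4 7 10 8

Derivation:
I0 add r2: issue@1 deps=(None,None) exec_start@1 write@3
I1 add r3: issue@2 deps=(None,0) exec_start@3 write@4
I2 add r4: issue@3 deps=(0,None) exec_start@3 write@4
I3 add r3: issue@4 deps=(None,0) exec_start@4 write@7
I4 add r3: issue@5 deps=(3,None) exec_start@7 write@10
I5 add r3: issue@6 deps=(None,2) exec_start@6 write@8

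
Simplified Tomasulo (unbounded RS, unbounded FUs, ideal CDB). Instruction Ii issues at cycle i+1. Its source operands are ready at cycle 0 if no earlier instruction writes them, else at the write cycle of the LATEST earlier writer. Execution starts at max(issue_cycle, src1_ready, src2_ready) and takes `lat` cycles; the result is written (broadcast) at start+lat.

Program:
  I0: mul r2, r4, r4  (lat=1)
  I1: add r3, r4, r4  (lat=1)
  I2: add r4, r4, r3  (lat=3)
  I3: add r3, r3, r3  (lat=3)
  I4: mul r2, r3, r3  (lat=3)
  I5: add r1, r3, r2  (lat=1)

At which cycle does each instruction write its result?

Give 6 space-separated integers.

I0 mul r2: issue@1 deps=(None,None) exec_start@1 write@2
I1 add r3: issue@2 deps=(None,None) exec_start@2 write@3
I2 add r4: issue@3 deps=(None,1) exec_start@3 write@6
I3 add r3: issue@4 deps=(1,1) exec_start@4 write@7
I4 mul r2: issue@5 deps=(3,3) exec_start@7 write@10
I5 add r1: issue@6 deps=(3,4) exec_start@10 write@11

Answer: 2 3 6 7 10 11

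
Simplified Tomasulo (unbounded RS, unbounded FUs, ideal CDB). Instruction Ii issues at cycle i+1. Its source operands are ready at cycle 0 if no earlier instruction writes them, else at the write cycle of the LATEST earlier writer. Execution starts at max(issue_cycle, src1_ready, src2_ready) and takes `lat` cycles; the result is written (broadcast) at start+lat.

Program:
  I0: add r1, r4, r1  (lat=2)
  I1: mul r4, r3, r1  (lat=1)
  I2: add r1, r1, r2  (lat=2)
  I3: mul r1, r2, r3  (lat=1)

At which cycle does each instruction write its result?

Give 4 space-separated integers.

I0 add r1: issue@1 deps=(None,None) exec_start@1 write@3
I1 mul r4: issue@2 deps=(None,0) exec_start@3 write@4
I2 add r1: issue@3 deps=(0,None) exec_start@3 write@5
I3 mul r1: issue@4 deps=(None,None) exec_start@4 write@5

Answer: 3 4 5 5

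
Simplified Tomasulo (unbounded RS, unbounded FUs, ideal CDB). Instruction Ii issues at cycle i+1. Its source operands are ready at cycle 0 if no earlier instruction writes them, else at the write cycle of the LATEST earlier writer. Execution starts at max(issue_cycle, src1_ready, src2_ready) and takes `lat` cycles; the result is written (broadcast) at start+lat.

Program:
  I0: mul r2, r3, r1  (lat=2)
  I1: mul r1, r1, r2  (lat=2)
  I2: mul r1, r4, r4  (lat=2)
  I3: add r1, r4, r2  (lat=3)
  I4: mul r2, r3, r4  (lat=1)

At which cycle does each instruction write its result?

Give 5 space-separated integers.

Answer: 3 5 5 7 6

Derivation:
I0 mul r2: issue@1 deps=(None,None) exec_start@1 write@3
I1 mul r1: issue@2 deps=(None,0) exec_start@3 write@5
I2 mul r1: issue@3 deps=(None,None) exec_start@3 write@5
I3 add r1: issue@4 deps=(None,0) exec_start@4 write@7
I4 mul r2: issue@5 deps=(None,None) exec_start@5 write@6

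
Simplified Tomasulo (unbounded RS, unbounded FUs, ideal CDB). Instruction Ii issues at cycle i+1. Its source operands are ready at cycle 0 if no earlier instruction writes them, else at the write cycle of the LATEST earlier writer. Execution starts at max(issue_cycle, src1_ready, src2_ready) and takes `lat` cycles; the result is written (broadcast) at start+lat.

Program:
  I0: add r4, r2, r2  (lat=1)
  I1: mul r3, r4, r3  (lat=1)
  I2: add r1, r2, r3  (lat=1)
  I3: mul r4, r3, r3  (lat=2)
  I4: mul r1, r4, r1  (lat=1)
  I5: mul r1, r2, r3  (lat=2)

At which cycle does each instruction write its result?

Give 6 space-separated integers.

I0 add r4: issue@1 deps=(None,None) exec_start@1 write@2
I1 mul r3: issue@2 deps=(0,None) exec_start@2 write@3
I2 add r1: issue@3 deps=(None,1) exec_start@3 write@4
I3 mul r4: issue@4 deps=(1,1) exec_start@4 write@6
I4 mul r1: issue@5 deps=(3,2) exec_start@6 write@7
I5 mul r1: issue@6 deps=(None,1) exec_start@6 write@8

Answer: 2 3 4 6 7 8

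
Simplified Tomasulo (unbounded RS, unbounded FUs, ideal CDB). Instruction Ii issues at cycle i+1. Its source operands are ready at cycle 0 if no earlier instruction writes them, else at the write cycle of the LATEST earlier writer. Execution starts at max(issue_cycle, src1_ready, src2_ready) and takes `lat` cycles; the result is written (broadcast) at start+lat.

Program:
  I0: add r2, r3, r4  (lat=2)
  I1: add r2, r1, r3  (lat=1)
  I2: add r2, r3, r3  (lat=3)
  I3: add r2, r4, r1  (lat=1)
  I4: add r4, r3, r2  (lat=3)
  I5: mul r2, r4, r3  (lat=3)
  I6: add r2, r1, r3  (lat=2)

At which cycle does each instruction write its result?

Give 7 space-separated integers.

I0 add r2: issue@1 deps=(None,None) exec_start@1 write@3
I1 add r2: issue@2 deps=(None,None) exec_start@2 write@3
I2 add r2: issue@3 deps=(None,None) exec_start@3 write@6
I3 add r2: issue@4 deps=(None,None) exec_start@4 write@5
I4 add r4: issue@5 deps=(None,3) exec_start@5 write@8
I5 mul r2: issue@6 deps=(4,None) exec_start@8 write@11
I6 add r2: issue@7 deps=(None,None) exec_start@7 write@9

Answer: 3 3 6 5 8 11 9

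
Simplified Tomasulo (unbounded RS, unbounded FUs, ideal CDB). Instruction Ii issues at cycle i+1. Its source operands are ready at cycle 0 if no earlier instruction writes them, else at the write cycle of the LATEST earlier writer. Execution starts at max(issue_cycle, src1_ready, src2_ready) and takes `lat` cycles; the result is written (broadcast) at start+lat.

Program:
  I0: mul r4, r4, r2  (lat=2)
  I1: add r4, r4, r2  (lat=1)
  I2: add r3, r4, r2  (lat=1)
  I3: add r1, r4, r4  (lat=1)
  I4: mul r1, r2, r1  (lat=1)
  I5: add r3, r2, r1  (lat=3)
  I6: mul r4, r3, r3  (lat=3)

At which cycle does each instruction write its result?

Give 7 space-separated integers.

Answer: 3 4 5 5 6 9 12

Derivation:
I0 mul r4: issue@1 deps=(None,None) exec_start@1 write@3
I1 add r4: issue@2 deps=(0,None) exec_start@3 write@4
I2 add r3: issue@3 deps=(1,None) exec_start@4 write@5
I3 add r1: issue@4 deps=(1,1) exec_start@4 write@5
I4 mul r1: issue@5 deps=(None,3) exec_start@5 write@6
I5 add r3: issue@6 deps=(None,4) exec_start@6 write@9
I6 mul r4: issue@7 deps=(5,5) exec_start@9 write@12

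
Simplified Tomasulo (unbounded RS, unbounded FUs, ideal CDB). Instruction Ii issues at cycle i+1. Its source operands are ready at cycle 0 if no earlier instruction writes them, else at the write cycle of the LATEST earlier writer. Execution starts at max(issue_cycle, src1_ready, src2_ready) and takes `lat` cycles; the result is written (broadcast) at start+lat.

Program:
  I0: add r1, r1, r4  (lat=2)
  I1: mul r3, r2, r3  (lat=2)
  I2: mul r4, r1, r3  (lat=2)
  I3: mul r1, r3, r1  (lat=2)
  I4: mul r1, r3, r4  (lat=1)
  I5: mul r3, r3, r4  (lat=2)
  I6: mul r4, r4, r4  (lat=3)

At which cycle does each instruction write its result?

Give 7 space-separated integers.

Answer: 3 4 6 6 7 8 10

Derivation:
I0 add r1: issue@1 deps=(None,None) exec_start@1 write@3
I1 mul r3: issue@2 deps=(None,None) exec_start@2 write@4
I2 mul r4: issue@3 deps=(0,1) exec_start@4 write@6
I3 mul r1: issue@4 deps=(1,0) exec_start@4 write@6
I4 mul r1: issue@5 deps=(1,2) exec_start@6 write@7
I5 mul r3: issue@6 deps=(1,2) exec_start@6 write@8
I6 mul r4: issue@7 deps=(2,2) exec_start@7 write@10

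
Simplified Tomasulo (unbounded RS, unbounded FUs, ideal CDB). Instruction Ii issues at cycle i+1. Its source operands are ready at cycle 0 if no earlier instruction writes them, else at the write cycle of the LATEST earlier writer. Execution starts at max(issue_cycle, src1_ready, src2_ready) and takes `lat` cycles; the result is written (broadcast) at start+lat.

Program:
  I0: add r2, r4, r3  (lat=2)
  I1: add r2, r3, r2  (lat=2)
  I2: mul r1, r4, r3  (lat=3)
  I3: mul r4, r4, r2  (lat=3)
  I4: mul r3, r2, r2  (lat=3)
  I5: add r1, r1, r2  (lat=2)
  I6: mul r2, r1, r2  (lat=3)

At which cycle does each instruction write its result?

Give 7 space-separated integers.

I0 add r2: issue@1 deps=(None,None) exec_start@1 write@3
I1 add r2: issue@2 deps=(None,0) exec_start@3 write@5
I2 mul r1: issue@3 deps=(None,None) exec_start@3 write@6
I3 mul r4: issue@4 deps=(None,1) exec_start@5 write@8
I4 mul r3: issue@5 deps=(1,1) exec_start@5 write@8
I5 add r1: issue@6 deps=(2,1) exec_start@6 write@8
I6 mul r2: issue@7 deps=(5,1) exec_start@8 write@11

Answer: 3 5 6 8 8 8 11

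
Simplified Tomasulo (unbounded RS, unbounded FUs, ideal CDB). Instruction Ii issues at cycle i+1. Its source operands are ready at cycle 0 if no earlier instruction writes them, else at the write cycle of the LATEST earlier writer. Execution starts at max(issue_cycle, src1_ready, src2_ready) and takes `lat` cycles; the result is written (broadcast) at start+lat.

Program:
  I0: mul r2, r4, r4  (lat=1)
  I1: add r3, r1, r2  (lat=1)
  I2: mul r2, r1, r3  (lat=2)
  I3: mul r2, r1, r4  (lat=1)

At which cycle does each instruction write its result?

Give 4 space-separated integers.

Answer: 2 3 5 5

Derivation:
I0 mul r2: issue@1 deps=(None,None) exec_start@1 write@2
I1 add r3: issue@2 deps=(None,0) exec_start@2 write@3
I2 mul r2: issue@3 deps=(None,1) exec_start@3 write@5
I3 mul r2: issue@4 deps=(None,None) exec_start@4 write@5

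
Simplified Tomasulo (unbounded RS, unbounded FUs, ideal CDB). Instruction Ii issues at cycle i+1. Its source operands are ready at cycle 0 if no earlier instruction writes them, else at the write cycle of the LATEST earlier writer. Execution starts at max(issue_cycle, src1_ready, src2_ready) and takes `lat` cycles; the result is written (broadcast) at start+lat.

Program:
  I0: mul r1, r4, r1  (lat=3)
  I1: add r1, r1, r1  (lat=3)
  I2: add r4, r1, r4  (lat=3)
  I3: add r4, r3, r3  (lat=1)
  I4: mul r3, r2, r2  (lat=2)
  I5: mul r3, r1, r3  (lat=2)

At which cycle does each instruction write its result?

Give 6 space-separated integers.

Answer: 4 7 10 5 7 9

Derivation:
I0 mul r1: issue@1 deps=(None,None) exec_start@1 write@4
I1 add r1: issue@2 deps=(0,0) exec_start@4 write@7
I2 add r4: issue@3 deps=(1,None) exec_start@7 write@10
I3 add r4: issue@4 deps=(None,None) exec_start@4 write@5
I4 mul r3: issue@5 deps=(None,None) exec_start@5 write@7
I5 mul r3: issue@6 deps=(1,4) exec_start@7 write@9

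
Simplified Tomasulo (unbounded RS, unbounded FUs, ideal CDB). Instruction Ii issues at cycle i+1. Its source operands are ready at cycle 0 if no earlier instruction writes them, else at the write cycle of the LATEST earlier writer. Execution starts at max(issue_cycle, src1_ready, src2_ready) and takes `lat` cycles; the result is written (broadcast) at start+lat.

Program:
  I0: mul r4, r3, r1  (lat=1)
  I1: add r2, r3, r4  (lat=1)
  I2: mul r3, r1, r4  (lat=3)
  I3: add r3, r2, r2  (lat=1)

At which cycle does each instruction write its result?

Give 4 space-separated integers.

I0 mul r4: issue@1 deps=(None,None) exec_start@1 write@2
I1 add r2: issue@2 deps=(None,0) exec_start@2 write@3
I2 mul r3: issue@3 deps=(None,0) exec_start@3 write@6
I3 add r3: issue@4 deps=(1,1) exec_start@4 write@5

Answer: 2 3 6 5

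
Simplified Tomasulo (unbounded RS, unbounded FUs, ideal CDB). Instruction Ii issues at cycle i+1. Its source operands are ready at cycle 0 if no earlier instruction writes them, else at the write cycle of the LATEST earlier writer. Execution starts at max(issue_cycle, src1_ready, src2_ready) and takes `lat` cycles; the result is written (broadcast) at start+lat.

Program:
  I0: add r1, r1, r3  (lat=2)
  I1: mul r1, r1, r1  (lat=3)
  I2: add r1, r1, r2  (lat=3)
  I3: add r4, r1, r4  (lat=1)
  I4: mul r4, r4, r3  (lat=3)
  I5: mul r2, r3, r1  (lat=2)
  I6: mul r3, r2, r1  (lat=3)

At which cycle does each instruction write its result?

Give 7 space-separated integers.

Answer: 3 6 9 10 13 11 14

Derivation:
I0 add r1: issue@1 deps=(None,None) exec_start@1 write@3
I1 mul r1: issue@2 deps=(0,0) exec_start@3 write@6
I2 add r1: issue@3 deps=(1,None) exec_start@6 write@9
I3 add r4: issue@4 deps=(2,None) exec_start@9 write@10
I4 mul r4: issue@5 deps=(3,None) exec_start@10 write@13
I5 mul r2: issue@6 deps=(None,2) exec_start@9 write@11
I6 mul r3: issue@7 deps=(5,2) exec_start@11 write@14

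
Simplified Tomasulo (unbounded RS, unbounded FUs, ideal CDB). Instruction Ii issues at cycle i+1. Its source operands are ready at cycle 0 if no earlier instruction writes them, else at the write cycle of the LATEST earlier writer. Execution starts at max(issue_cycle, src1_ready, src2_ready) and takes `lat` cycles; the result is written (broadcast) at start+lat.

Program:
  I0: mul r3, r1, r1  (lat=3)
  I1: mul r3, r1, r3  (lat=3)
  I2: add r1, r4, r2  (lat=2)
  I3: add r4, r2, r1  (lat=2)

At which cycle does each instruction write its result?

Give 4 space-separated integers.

Answer: 4 7 5 7

Derivation:
I0 mul r3: issue@1 deps=(None,None) exec_start@1 write@4
I1 mul r3: issue@2 deps=(None,0) exec_start@4 write@7
I2 add r1: issue@3 deps=(None,None) exec_start@3 write@5
I3 add r4: issue@4 deps=(None,2) exec_start@5 write@7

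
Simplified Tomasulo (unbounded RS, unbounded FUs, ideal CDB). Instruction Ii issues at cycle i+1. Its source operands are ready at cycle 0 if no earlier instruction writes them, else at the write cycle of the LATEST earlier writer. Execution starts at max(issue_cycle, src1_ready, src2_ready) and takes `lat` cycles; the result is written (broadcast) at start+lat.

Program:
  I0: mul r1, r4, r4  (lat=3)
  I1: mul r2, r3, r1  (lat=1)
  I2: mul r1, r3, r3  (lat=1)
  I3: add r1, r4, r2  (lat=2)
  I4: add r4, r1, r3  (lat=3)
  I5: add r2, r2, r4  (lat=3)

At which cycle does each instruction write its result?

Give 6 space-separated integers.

I0 mul r1: issue@1 deps=(None,None) exec_start@1 write@4
I1 mul r2: issue@2 deps=(None,0) exec_start@4 write@5
I2 mul r1: issue@3 deps=(None,None) exec_start@3 write@4
I3 add r1: issue@4 deps=(None,1) exec_start@5 write@7
I4 add r4: issue@5 deps=(3,None) exec_start@7 write@10
I5 add r2: issue@6 deps=(1,4) exec_start@10 write@13

Answer: 4 5 4 7 10 13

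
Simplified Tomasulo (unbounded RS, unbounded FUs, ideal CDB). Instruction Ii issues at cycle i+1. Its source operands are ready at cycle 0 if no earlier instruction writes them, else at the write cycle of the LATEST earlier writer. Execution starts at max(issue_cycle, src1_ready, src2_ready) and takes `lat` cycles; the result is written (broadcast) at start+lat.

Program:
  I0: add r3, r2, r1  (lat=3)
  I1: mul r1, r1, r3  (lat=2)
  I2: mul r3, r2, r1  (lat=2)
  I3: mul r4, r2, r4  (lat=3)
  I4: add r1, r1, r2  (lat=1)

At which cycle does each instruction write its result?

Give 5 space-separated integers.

I0 add r3: issue@1 deps=(None,None) exec_start@1 write@4
I1 mul r1: issue@2 deps=(None,0) exec_start@4 write@6
I2 mul r3: issue@3 deps=(None,1) exec_start@6 write@8
I3 mul r4: issue@4 deps=(None,None) exec_start@4 write@7
I4 add r1: issue@5 deps=(1,None) exec_start@6 write@7

Answer: 4 6 8 7 7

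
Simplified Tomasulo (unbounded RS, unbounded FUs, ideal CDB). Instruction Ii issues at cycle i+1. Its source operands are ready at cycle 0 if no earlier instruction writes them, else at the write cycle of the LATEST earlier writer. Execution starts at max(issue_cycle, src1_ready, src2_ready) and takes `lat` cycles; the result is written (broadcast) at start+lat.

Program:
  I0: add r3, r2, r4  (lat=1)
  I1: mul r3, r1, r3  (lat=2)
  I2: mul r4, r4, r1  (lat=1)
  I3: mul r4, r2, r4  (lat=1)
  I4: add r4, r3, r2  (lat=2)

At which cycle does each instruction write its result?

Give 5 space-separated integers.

I0 add r3: issue@1 deps=(None,None) exec_start@1 write@2
I1 mul r3: issue@2 deps=(None,0) exec_start@2 write@4
I2 mul r4: issue@3 deps=(None,None) exec_start@3 write@4
I3 mul r4: issue@4 deps=(None,2) exec_start@4 write@5
I4 add r4: issue@5 deps=(1,None) exec_start@5 write@7

Answer: 2 4 4 5 7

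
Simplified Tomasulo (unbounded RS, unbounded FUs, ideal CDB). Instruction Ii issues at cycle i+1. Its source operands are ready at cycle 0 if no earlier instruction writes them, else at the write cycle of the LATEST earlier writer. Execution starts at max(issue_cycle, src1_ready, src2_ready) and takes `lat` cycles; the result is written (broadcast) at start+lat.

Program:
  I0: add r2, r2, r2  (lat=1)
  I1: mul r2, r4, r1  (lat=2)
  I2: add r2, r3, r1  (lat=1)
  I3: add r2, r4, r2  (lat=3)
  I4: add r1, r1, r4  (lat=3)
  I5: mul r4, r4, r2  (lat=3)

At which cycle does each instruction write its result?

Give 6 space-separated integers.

I0 add r2: issue@1 deps=(None,None) exec_start@1 write@2
I1 mul r2: issue@2 deps=(None,None) exec_start@2 write@4
I2 add r2: issue@3 deps=(None,None) exec_start@3 write@4
I3 add r2: issue@4 deps=(None,2) exec_start@4 write@7
I4 add r1: issue@5 deps=(None,None) exec_start@5 write@8
I5 mul r4: issue@6 deps=(None,3) exec_start@7 write@10

Answer: 2 4 4 7 8 10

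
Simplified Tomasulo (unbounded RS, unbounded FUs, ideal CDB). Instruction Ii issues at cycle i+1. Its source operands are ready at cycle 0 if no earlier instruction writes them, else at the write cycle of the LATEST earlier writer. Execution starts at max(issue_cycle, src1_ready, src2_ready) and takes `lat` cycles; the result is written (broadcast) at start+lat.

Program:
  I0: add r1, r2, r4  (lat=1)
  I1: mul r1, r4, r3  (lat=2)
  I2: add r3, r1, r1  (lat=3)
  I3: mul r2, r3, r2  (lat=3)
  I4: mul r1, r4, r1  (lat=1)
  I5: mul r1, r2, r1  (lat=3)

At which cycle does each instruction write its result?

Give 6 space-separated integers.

Answer: 2 4 7 10 6 13

Derivation:
I0 add r1: issue@1 deps=(None,None) exec_start@1 write@2
I1 mul r1: issue@2 deps=(None,None) exec_start@2 write@4
I2 add r3: issue@3 deps=(1,1) exec_start@4 write@7
I3 mul r2: issue@4 deps=(2,None) exec_start@7 write@10
I4 mul r1: issue@5 deps=(None,1) exec_start@5 write@6
I5 mul r1: issue@6 deps=(3,4) exec_start@10 write@13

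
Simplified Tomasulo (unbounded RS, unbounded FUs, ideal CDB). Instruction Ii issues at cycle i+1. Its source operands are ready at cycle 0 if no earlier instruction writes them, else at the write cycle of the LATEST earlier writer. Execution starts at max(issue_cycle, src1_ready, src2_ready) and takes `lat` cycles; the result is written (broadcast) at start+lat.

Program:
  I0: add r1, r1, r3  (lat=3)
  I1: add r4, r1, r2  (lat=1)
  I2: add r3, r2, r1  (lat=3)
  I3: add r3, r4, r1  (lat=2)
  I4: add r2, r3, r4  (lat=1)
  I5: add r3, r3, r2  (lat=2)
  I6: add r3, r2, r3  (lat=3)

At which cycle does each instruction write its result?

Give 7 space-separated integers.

I0 add r1: issue@1 deps=(None,None) exec_start@1 write@4
I1 add r4: issue@2 deps=(0,None) exec_start@4 write@5
I2 add r3: issue@3 deps=(None,0) exec_start@4 write@7
I3 add r3: issue@4 deps=(1,0) exec_start@5 write@7
I4 add r2: issue@5 deps=(3,1) exec_start@7 write@8
I5 add r3: issue@6 deps=(3,4) exec_start@8 write@10
I6 add r3: issue@7 deps=(4,5) exec_start@10 write@13

Answer: 4 5 7 7 8 10 13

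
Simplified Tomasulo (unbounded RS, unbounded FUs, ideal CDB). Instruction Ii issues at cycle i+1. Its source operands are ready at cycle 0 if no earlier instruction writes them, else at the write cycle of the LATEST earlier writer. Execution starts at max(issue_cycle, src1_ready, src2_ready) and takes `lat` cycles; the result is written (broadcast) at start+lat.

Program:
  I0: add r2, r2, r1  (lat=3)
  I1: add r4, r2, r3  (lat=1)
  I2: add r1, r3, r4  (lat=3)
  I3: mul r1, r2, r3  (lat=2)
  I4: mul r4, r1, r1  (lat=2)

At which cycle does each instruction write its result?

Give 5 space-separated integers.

Answer: 4 5 8 6 8

Derivation:
I0 add r2: issue@1 deps=(None,None) exec_start@1 write@4
I1 add r4: issue@2 deps=(0,None) exec_start@4 write@5
I2 add r1: issue@3 deps=(None,1) exec_start@5 write@8
I3 mul r1: issue@4 deps=(0,None) exec_start@4 write@6
I4 mul r4: issue@5 deps=(3,3) exec_start@6 write@8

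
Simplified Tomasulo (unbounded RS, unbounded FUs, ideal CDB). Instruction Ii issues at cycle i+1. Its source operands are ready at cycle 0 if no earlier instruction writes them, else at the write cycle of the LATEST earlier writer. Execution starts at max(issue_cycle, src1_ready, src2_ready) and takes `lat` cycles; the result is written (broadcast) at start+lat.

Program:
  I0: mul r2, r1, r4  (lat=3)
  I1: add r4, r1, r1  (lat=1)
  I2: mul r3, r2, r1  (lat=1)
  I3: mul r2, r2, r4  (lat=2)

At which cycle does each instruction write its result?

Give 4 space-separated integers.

Answer: 4 3 5 6

Derivation:
I0 mul r2: issue@1 deps=(None,None) exec_start@1 write@4
I1 add r4: issue@2 deps=(None,None) exec_start@2 write@3
I2 mul r3: issue@3 deps=(0,None) exec_start@4 write@5
I3 mul r2: issue@4 deps=(0,1) exec_start@4 write@6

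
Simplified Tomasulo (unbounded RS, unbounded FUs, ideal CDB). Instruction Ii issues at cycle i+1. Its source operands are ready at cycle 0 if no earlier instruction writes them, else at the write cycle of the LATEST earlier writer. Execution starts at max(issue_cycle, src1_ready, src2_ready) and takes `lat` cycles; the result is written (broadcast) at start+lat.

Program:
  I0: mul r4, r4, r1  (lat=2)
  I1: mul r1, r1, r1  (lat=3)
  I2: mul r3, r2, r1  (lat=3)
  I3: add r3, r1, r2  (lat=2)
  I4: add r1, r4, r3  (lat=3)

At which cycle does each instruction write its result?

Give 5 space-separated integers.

Answer: 3 5 8 7 10

Derivation:
I0 mul r4: issue@1 deps=(None,None) exec_start@1 write@3
I1 mul r1: issue@2 deps=(None,None) exec_start@2 write@5
I2 mul r3: issue@3 deps=(None,1) exec_start@5 write@8
I3 add r3: issue@4 deps=(1,None) exec_start@5 write@7
I4 add r1: issue@5 deps=(0,3) exec_start@7 write@10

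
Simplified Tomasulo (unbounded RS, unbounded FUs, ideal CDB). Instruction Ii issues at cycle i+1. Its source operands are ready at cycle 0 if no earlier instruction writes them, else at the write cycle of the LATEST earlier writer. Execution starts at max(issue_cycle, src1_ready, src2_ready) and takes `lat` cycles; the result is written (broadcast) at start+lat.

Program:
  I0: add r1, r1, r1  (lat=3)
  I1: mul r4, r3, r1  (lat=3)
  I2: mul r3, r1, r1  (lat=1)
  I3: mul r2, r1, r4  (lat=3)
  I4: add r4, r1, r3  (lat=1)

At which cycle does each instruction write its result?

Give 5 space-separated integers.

I0 add r1: issue@1 deps=(None,None) exec_start@1 write@4
I1 mul r4: issue@2 deps=(None,0) exec_start@4 write@7
I2 mul r3: issue@3 deps=(0,0) exec_start@4 write@5
I3 mul r2: issue@4 deps=(0,1) exec_start@7 write@10
I4 add r4: issue@5 deps=(0,2) exec_start@5 write@6

Answer: 4 7 5 10 6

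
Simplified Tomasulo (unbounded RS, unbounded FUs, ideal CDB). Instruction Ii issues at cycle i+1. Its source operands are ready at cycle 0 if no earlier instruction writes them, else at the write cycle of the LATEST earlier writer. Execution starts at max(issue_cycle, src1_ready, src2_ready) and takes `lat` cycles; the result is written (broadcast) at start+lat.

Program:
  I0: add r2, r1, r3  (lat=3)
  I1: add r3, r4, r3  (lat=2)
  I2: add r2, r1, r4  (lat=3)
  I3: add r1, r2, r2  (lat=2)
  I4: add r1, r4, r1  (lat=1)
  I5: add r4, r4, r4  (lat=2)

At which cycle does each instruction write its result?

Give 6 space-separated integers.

Answer: 4 4 6 8 9 8

Derivation:
I0 add r2: issue@1 deps=(None,None) exec_start@1 write@4
I1 add r3: issue@2 deps=(None,None) exec_start@2 write@4
I2 add r2: issue@3 deps=(None,None) exec_start@3 write@6
I3 add r1: issue@4 deps=(2,2) exec_start@6 write@8
I4 add r1: issue@5 deps=(None,3) exec_start@8 write@9
I5 add r4: issue@6 deps=(None,None) exec_start@6 write@8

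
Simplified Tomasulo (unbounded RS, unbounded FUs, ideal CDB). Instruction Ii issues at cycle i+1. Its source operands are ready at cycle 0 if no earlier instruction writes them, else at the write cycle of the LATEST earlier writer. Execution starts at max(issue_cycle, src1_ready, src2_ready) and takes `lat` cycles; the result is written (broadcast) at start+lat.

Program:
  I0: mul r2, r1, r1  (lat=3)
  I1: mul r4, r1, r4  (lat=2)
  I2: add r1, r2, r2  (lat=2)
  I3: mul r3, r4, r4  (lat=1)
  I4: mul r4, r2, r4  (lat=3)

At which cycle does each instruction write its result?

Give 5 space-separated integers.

I0 mul r2: issue@1 deps=(None,None) exec_start@1 write@4
I1 mul r4: issue@2 deps=(None,None) exec_start@2 write@4
I2 add r1: issue@3 deps=(0,0) exec_start@4 write@6
I3 mul r3: issue@4 deps=(1,1) exec_start@4 write@5
I4 mul r4: issue@5 deps=(0,1) exec_start@5 write@8

Answer: 4 4 6 5 8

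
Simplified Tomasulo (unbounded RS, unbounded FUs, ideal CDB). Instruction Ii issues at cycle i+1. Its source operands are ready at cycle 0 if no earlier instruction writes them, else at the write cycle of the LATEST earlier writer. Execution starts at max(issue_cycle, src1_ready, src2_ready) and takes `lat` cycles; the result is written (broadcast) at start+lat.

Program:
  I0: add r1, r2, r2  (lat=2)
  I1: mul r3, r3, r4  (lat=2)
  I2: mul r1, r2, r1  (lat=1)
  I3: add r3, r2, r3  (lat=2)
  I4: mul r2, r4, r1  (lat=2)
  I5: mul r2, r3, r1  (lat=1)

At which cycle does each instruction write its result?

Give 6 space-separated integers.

I0 add r1: issue@1 deps=(None,None) exec_start@1 write@3
I1 mul r3: issue@2 deps=(None,None) exec_start@2 write@4
I2 mul r1: issue@3 deps=(None,0) exec_start@3 write@4
I3 add r3: issue@4 deps=(None,1) exec_start@4 write@6
I4 mul r2: issue@5 deps=(None,2) exec_start@5 write@7
I5 mul r2: issue@6 deps=(3,2) exec_start@6 write@7

Answer: 3 4 4 6 7 7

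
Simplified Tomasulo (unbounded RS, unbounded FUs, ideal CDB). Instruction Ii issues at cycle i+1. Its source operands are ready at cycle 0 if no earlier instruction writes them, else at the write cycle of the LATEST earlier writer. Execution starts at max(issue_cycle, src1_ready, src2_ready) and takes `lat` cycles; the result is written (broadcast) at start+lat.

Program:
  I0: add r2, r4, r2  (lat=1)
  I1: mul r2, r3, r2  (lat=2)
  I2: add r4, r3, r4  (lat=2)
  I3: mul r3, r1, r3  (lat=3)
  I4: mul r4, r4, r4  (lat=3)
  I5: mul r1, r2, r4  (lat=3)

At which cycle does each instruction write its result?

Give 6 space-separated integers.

Answer: 2 4 5 7 8 11

Derivation:
I0 add r2: issue@1 deps=(None,None) exec_start@1 write@2
I1 mul r2: issue@2 deps=(None,0) exec_start@2 write@4
I2 add r4: issue@3 deps=(None,None) exec_start@3 write@5
I3 mul r3: issue@4 deps=(None,None) exec_start@4 write@7
I4 mul r4: issue@5 deps=(2,2) exec_start@5 write@8
I5 mul r1: issue@6 deps=(1,4) exec_start@8 write@11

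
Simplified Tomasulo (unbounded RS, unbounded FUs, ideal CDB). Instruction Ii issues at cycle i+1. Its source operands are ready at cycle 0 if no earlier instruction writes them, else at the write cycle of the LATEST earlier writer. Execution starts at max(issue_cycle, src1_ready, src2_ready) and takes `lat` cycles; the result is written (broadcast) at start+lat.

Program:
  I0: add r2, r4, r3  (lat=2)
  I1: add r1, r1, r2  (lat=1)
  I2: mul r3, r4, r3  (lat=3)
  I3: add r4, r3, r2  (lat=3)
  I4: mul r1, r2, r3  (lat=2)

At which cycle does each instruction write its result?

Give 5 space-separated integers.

I0 add r2: issue@1 deps=(None,None) exec_start@1 write@3
I1 add r1: issue@2 deps=(None,0) exec_start@3 write@4
I2 mul r3: issue@3 deps=(None,None) exec_start@3 write@6
I3 add r4: issue@4 deps=(2,0) exec_start@6 write@9
I4 mul r1: issue@5 deps=(0,2) exec_start@6 write@8

Answer: 3 4 6 9 8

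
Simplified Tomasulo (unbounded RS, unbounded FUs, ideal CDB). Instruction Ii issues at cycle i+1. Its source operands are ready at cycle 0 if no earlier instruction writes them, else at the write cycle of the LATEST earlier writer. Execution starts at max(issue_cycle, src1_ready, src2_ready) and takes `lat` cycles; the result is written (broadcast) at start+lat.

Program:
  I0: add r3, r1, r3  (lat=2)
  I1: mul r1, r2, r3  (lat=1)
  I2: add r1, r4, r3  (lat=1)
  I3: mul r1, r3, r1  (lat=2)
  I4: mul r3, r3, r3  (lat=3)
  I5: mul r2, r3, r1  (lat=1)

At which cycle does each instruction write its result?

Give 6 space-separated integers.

I0 add r3: issue@1 deps=(None,None) exec_start@1 write@3
I1 mul r1: issue@2 deps=(None,0) exec_start@3 write@4
I2 add r1: issue@3 deps=(None,0) exec_start@3 write@4
I3 mul r1: issue@4 deps=(0,2) exec_start@4 write@6
I4 mul r3: issue@5 deps=(0,0) exec_start@5 write@8
I5 mul r2: issue@6 deps=(4,3) exec_start@8 write@9

Answer: 3 4 4 6 8 9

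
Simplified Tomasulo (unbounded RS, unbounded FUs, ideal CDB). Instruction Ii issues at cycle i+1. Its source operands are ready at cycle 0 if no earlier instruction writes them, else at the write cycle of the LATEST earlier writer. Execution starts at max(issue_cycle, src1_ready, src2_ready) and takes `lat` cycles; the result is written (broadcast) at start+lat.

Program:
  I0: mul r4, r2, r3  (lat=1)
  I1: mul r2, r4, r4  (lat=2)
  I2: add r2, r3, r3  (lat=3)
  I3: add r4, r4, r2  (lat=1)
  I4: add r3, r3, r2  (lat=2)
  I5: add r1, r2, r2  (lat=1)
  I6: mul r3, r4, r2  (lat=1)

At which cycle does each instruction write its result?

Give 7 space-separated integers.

I0 mul r4: issue@1 deps=(None,None) exec_start@1 write@2
I1 mul r2: issue@2 deps=(0,0) exec_start@2 write@4
I2 add r2: issue@3 deps=(None,None) exec_start@3 write@6
I3 add r4: issue@4 deps=(0,2) exec_start@6 write@7
I4 add r3: issue@5 deps=(None,2) exec_start@6 write@8
I5 add r1: issue@6 deps=(2,2) exec_start@6 write@7
I6 mul r3: issue@7 deps=(3,2) exec_start@7 write@8

Answer: 2 4 6 7 8 7 8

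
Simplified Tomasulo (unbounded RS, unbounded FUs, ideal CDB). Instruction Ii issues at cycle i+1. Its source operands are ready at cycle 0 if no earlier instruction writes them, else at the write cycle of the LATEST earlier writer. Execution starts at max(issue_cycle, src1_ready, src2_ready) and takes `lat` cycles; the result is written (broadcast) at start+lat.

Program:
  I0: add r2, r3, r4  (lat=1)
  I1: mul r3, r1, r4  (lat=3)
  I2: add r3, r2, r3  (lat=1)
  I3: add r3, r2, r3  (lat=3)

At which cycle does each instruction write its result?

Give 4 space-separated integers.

Answer: 2 5 6 9

Derivation:
I0 add r2: issue@1 deps=(None,None) exec_start@1 write@2
I1 mul r3: issue@2 deps=(None,None) exec_start@2 write@5
I2 add r3: issue@3 deps=(0,1) exec_start@5 write@6
I3 add r3: issue@4 deps=(0,2) exec_start@6 write@9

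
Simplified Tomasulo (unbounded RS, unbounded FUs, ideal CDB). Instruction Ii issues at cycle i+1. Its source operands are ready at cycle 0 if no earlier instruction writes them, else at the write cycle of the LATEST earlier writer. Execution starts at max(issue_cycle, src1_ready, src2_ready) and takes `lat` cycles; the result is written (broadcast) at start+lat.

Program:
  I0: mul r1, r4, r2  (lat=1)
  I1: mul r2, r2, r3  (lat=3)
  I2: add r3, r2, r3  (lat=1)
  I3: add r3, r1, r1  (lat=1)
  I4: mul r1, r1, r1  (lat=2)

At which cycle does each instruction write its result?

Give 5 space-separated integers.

I0 mul r1: issue@1 deps=(None,None) exec_start@1 write@2
I1 mul r2: issue@2 deps=(None,None) exec_start@2 write@5
I2 add r3: issue@3 deps=(1,None) exec_start@5 write@6
I3 add r3: issue@4 deps=(0,0) exec_start@4 write@5
I4 mul r1: issue@5 deps=(0,0) exec_start@5 write@7

Answer: 2 5 6 5 7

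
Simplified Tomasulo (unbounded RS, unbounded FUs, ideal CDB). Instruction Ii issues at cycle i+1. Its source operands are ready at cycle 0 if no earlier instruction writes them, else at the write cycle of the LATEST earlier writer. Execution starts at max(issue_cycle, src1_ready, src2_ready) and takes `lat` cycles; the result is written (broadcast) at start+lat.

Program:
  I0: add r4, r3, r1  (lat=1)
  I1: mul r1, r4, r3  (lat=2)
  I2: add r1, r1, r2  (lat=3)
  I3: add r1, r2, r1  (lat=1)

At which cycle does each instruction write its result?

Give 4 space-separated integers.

I0 add r4: issue@1 deps=(None,None) exec_start@1 write@2
I1 mul r1: issue@2 deps=(0,None) exec_start@2 write@4
I2 add r1: issue@3 deps=(1,None) exec_start@4 write@7
I3 add r1: issue@4 deps=(None,2) exec_start@7 write@8

Answer: 2 4 7 8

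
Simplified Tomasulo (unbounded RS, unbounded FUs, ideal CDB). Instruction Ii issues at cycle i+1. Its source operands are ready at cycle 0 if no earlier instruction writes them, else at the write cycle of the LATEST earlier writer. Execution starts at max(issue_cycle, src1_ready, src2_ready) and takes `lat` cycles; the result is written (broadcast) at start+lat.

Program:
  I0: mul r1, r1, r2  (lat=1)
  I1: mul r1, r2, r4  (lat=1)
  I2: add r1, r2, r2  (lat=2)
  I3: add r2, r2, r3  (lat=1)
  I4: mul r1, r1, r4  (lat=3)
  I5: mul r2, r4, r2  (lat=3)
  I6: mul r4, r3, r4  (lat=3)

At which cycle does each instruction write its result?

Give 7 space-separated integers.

I0 mul r1: issue@1 deps=(None,None) exec_start@1 write@2
I1 mul r1: issue@2 deps=(None,None) exec_start@2 write@3
I2 add r1: issue@3 deps=(None,None) exec_start@3 write@5
I3 add r2: issue@4 deps=(None,None) exec_start@4 write@5
I4 mul r1: issue@5 deps=(2,None) exec_start@5 write@8
I5 mul r2: issue@6 deps=(None,3) exec_start@6 write@9
I6 mul r4: issue@7 deps=(None,None) exec_start@7 write@10

Answer: 2 3 5 5 8 9 10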